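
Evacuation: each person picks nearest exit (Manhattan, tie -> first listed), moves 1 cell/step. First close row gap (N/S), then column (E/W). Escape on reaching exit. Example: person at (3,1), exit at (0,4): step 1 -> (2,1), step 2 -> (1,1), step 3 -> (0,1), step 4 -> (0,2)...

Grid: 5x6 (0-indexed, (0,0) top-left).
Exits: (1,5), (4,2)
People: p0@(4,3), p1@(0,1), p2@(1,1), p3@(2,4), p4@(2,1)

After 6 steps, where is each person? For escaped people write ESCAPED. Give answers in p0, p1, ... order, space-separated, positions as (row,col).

Step 1: p0:(4,3)->(4,2)->EXIT | p1:(0,1)->(1,1) | p2:(1,1)->(1,2) | p3:(2,4)->(1,4) | p4:(2,1)->(3,1)
Step 2: p0:escaped | p1:(1,1)->(1,2) | p2:(1,2)->(1,3) | p3:(1,4)->(1,5)->EXIT | p4:(3,1)->(4,1)
Step 3: p0:escaped | p1:(1,2)->(1,3) | p2:(1,3)->(1,4) | p3:escaped | p4:(4,1)->(4,2)->EXIT
Step 4: p0:escaped | p1:(1,3)->(1,4) | p2:(1,4)->(1,5)->EXIT | p3:escaped | p4:escaped
Step 5: p0:escaped | p1:(1,4)->(1,5)->EXIT | p2:escaped | p3:escaped | p4:escaped

ESCAPED ESCAPED ESCAPED ESCAPED ESCAPED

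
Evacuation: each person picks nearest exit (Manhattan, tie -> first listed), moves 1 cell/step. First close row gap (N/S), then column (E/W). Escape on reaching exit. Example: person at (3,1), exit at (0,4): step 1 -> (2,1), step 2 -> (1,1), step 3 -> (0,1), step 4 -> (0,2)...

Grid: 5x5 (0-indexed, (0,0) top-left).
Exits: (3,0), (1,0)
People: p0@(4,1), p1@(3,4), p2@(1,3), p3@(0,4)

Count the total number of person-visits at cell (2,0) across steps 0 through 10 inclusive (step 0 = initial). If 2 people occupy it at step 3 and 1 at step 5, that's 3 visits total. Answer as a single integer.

Answer: 0

Derivation:
Step 0: p0@(4,1) p1@(3,4) p2@(1,3) p3@(0,4) -> at (2,0): 0 [-], cum=0
Step 1: p0@(3,1) p1@(3,3) p2@(1,2) p3@(1,4) -> at (2,0): 0 [-], cum=0
Step 2: p0@ESC p1@(3,2) p2@(1,1) p3@(1,3) -> at (2,0): 0 [-], cum=0
Step 3: p0@ESC p1@(3,1) p2@ESC p3@(1,2) -> at (2,0): 0 [-], cum=0
Step 4: p0@ESC p1@ESC p2@ESC p3@(1,1) -> at (2,0): 0 [-], cum=0
Step 5: p0@ESC p1@ESC p2@ESC p3@ESC -> at (2,0): 0 [-], cum=0
Total visits = 0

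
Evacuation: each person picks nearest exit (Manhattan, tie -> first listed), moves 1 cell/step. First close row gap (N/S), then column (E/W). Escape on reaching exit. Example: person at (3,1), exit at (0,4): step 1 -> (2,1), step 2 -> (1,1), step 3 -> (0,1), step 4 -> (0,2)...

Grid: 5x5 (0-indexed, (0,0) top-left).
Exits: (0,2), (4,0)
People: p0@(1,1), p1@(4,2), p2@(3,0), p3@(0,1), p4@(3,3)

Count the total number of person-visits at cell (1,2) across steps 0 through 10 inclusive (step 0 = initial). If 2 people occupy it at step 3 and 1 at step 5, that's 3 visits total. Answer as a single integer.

Step 0: p0@(1,1) p1@(4,2) p2@(3,0) p3@(0,1) p4@(3,3) -> at (1,2): 0 [-], cum=0
Step 1: p0@(0,1) p1@(4,1) p2@ESC p3@ESC p4@(2,3) -> at (1,2): 0 [-], cum=0
Step 2: p0@ESC p1@ESC p2@ESC p3@ESC p4@(1,3) -> at (1,2): 0 [-], cum=0
Step 3: p0@ESC p1@ESC p2@ESC p3@ESC p4@(0,3) -> at (1,2): 0 [-], cum=0
Step 4: p0@ESC p1@ESC p2@ESC p3@ESC p4@ESC -> at (1,2): 0 [-], cum=0
Total visits = 0

Answer: 0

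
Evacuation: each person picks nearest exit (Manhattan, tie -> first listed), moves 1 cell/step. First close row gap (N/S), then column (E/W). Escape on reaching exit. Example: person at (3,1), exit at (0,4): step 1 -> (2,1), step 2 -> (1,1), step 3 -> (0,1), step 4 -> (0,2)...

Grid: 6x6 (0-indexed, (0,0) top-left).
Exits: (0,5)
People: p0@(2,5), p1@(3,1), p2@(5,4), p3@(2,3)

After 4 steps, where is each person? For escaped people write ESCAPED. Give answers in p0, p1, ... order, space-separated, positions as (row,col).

Step 1: p0:(2,5)->(1,5) | p1:(3,1)->(2,1) | p2:(5,4)->(4,4) | p3:(2,3)->(1,3)
Step 2: p0:(1,5)->(0,5)->EXIT | p1:(2,1)->(1,1) | p2:(4,4)->(3,4) | p3:(1,3)->(0,3)
Step 3: p0:escaped | p1:(1,1)->(0,1) | p2:(3,4)->(2,4) | p3:(0,3)->(0,4)
Step 4: p0:escaped | p1:(0,1)->(0,2) | p2:(2,4)->(1,4) | p3:(0,4)->(0,5)->EXIT

ESCAPED (0,2) (1,4) ESCAPED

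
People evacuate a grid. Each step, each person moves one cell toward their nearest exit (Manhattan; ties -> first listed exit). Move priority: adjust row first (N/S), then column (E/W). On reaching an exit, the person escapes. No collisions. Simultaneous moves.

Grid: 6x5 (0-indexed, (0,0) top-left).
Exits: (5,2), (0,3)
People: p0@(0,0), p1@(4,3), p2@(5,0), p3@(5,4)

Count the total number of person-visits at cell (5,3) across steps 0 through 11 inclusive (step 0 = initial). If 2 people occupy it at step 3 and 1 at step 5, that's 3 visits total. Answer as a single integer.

Answer: 2

Derivation:
Step 0: p0@(0,0) p1@(4,3) p2@(5,0) p3@(5,4) -> at (5,3): 0 [-], cum=0
Step 1: p0@(0,1) p1@(5,3) p2@(5,1) p3@(5,3) -> at (5,3): 2 [p1,p3], cum=2
Step 2: p0@(0,2) p1@ESC p2@ESC p3@ESC -> at (5,3): 0 [-], cum=2
Step 3: p0@ESC p1@ESC p2@ESC p3@ESC -> at (5,3): 0 [-], cum=2
Total visits = 2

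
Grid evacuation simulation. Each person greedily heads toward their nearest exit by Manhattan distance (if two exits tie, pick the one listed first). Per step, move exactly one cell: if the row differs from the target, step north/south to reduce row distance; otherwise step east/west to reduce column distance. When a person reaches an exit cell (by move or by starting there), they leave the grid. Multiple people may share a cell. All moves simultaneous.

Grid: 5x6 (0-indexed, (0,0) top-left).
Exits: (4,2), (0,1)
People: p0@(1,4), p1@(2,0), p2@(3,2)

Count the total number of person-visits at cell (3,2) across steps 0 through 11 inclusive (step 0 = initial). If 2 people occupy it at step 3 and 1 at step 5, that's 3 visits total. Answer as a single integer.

Step 0: p0@(1,4) p1@(2,0) p2@(3,2) -> at (3,2): 1 [p2], cum=1
Step 1: p0@(0,4) p1@(1,0) p2@ESC -> at (3,2): 0 [-], cum=1
Step 2: p0@(0,3) p1@(0,0) p2@ESC -> at (3,2): 0 [-], cum=1
Step 3: p0@(0,2) p1@ESC p2@ESC -> at (3,2): 0 [-], cum=1
Step 4: p0@ESC p1@ESC p2@ESC -> at (3,2): 0 [-], cum=1
Total visits = 1

Answer: 1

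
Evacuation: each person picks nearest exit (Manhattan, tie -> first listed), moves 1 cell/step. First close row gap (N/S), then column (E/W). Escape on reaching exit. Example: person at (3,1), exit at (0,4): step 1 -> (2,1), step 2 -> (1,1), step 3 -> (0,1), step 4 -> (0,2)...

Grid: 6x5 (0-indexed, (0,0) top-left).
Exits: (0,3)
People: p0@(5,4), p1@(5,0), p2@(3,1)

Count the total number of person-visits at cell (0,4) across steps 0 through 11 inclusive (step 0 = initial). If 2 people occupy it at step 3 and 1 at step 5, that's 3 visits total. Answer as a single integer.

Step 0: p0@(5,4) p1@(5,0) p2@(3,1) -> at (0,4): 0 [-], cum=0
Step 1: p0@(4,4) p1@(4,0) p2@(2,1) -> at (0,4): 0 [-], cum=0
Step 2: p0@(3,4) p1@(3,0) p2@(1,1) -> at (0,4): 0 [-], cum=0
Step 3: p0@(2,4) p1@(2,0) p2@(0,1) -> at (0,4): 0 [-], cum=0
Step 4: p0@(1,4) p1@(1,0) p2@(0,2) -> at (0,4): 0 [-], cum=0
Step 5: p0@(0,4) p1@(0,0) p2@ESC -> at (0,4): 1 [p0], cum=1
Step 6: p0@ESC p1@(0,1) p2@ESC -> at (0,4): 0 [-], cum=1
Step 7: p0@ESC p1@(0,2) p2@ESC -> at (0,4): 0 [-], cum=1
Step 8: p0@ESC p1@ESC p2@ESC -> at (0,4): 0 [-], cum=1
Total visits = 1

Answer: 1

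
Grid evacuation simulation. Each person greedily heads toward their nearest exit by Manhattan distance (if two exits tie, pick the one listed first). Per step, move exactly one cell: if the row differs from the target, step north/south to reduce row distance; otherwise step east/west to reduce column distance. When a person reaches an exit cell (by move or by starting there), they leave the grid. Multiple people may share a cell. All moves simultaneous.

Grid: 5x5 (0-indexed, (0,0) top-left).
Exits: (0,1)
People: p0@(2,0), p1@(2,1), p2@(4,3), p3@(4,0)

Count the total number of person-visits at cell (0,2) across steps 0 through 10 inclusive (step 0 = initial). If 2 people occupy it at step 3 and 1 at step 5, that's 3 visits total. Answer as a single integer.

Step 0: p0@(2,0) p1@(2,1) p2@(4,3) p3@(4,0) -> at (0,2): 0 [-], cum=0
Step 1: p0@(1,0) p1@(1,1) p2@(3,3) p3@(3,0) -> at (0,2): 0 [-], cum=0
Step 2: p0@(0,0) p1@ESC p2@(2,3) p3@(2,0) -> at (0,2): 0 [-], cum=0
Step 3: p0@ESC p1@ESC p2@(1,3) p3@(1,0) -> at (0,2): 0 [-], cum=0
Step 4: p0@ESC p1@ESC p2@(0,3) p3@(0,0) -> at (0,2): 0 [-], cum=0
Step 5: p0@ESC p1@ESC p2@(0,2) p3@ESC -> at (0,2): 1 [p2], cum=1
Step 6: p0@ESC p1@ESC p2@ESC p3@ESC -> at (0,2): 0 [-], cum=1
Total visits = 1

Answer: 1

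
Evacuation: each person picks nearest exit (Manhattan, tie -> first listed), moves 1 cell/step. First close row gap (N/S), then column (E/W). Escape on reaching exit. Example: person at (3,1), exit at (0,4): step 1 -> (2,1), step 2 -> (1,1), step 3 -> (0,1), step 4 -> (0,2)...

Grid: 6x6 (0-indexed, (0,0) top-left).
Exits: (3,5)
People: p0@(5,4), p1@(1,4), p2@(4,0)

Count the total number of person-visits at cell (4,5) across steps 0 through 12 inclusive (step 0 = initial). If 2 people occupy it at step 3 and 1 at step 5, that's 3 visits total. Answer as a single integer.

Answer: 0

Derivation:
Step 0: p0@(5,4) p1@(1,4) p2@(4,0) -> at (4,5): 0 [-], cum=0
Step 1: p0@(4,4) p1@(2,4) p2@(3,0) -> at (4,5): 0 [-], cum=0
Step 2: p0@(3,4) p1@(3,4) p2@(3,1) -> at (4,5): 0 [-], cum=0
Step 3: p0@ESC p1@ESC p2@(3,2) -> at (4,5): 0 [-], cum=0
Step 4: p0@ESC p1@ESC p2@(3,3) -> at (4,5): 0 [-], cum=0
Step 5: p0@ESC p1@ESC p2@(3,4) -> at (4,5): 0 [-], cum=0
Step 6: p0@ESC p1@ESC p2@ESC -> at (4,5): 0 [-], cum=0
Total visits = 0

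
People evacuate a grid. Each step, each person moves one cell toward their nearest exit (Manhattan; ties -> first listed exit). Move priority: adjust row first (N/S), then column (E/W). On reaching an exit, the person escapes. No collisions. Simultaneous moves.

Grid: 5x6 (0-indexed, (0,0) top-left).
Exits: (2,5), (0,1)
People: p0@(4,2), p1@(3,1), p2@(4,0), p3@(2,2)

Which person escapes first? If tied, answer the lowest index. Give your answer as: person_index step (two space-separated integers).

Answer: 1 3

Derivation:
Step 1: p0:(4,2)->(3,2) | p1:(3,1)->(2,1) | p2:(4,0)->(3,0) | p3:(2,2)->(2,3)
Step 2: p0:(3,2)->(2,2) | p1:(2,1)->(1,1) | p2:(3,0)->(2,0) | p3:(2,3)->(2,4)
Step 3: p0:(2,2)->(2,3) | p1:(1,1)->(0,1)->EXIT | p2:(2,0)->(1,0) | p3:(2,4)->(2,5)->EXIT
Step 4: p0:(2,3)->(2,4) | p1:escaped | p2:(1,0)->(0,0) | p3:escaped
Step 5: p0:(2,4)->(2,5)->EXIT | p1:escaped | p2:(0,0)->(0,1)->EXIT | p3:escaped
Exit steps: [5, 3, 5, 3]
First to escape: p1 at step 3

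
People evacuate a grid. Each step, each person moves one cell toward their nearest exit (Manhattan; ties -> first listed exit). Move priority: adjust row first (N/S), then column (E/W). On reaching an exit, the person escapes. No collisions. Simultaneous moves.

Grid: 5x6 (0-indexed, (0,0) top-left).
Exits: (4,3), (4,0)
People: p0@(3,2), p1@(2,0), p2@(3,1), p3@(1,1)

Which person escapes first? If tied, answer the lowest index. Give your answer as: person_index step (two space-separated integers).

Answer: 0 2

Derivation:
Step 1: p0:(3,2)->(4,2) | p1:(2,0)->(3,0) | p2:(3,1)->(4,1) | p3:(1,1)->(2,1)
Step 2: p0:(4,2)->(4,3)->EXIT | p1:(3,0)->(4,0)->EXIT | p2:(4,1)->(4,0)->EXIT | p3:(2,1)->(3,1)
Step 3: p0:escaped | p1:escaped | p2:escaped | p3:(3,1)->(4,1)
Step 4: p0:escaped | p1:escaped | p2:escaped | p3:(4,1)->(4,0)->EXIT
Exit steps: [2, 2, 2, 4]
First to escape: p0 at step 2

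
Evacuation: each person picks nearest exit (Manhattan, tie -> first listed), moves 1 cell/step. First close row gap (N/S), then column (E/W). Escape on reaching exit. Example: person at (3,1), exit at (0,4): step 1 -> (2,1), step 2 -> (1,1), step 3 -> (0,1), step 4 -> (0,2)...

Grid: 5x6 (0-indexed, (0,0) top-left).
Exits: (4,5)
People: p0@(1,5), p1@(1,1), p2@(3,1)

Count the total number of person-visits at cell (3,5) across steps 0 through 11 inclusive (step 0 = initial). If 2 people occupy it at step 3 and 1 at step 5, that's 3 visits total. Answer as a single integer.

Step 0: p0@(1,5) p1@(1,1) p2@(3,1) -> at (3,5): 0 [-], cum=0
Step 1: p0@(2,5) p1@(2,1) p2@(4,1) -> at (3,5): 0 [-], cum=0
Step 2: p0@(3,5) p1@(3,1) p2@(4,2) -> at (3,5): 1 [p0], cum=1
Step 3: p0@ESC p1@(4,1) p2@(4,3) -> at (3,5): 0 [-], cum=1
Step 4: p0@ESC p1@(4,2) p2@(4,4) -> at (3,5): 0 [-], cum=1
Step 5: p0@ESC p1@(4,3) p2@ESC -> at (3,5): 0 [-], cum=1
Step 6: p0@ESC p1@(4,4) p2@ESC -> at (3,5): 0 [-], cum=1
Step 7: p0@ESC p1@ESC p2@ESC -> at (3,5): 0 [-], cum=1
Total visits = 1

Answer: 1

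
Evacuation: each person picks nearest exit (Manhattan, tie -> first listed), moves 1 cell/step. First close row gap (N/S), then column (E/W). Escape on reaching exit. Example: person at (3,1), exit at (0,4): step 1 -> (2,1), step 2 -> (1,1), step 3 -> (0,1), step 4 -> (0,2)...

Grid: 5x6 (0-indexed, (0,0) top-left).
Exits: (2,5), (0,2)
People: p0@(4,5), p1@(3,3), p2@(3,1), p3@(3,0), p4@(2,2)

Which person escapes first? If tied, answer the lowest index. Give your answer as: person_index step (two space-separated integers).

Answer: 0 2

Derivation:
Step 1: p0:(4,5)->(3,5) | p1:(3,3)->(2,3) | p2:(3,1)->(2,1) | p3:(3,0)->(2,0) | p4:(2,2)->(1,2)
Step 2: p0:(3,5)->(2,5)->EXIT | p1:(2,3)->(2,4) | p2:(2,1)->(1,1) | p3:(2,0)->(1,0) | p4:(1,2)->(0,2)->EXIT
Step 3: p0:escaped | p1:(2,4)->(2,5)->EXIT | p2:(1,1)->(0,1) | p3:(1,0)->(0,0) | p4:escaped
Step 4: p0:escaped | p1:escaped | p2:(0,1)->(0,2)->EXIT | p3:(0,0)->(0,1) | p4:escaped
Step 5: p0:escaped | p1:escaped | p2:escaped | p3:(0,1)->(0,2)->EXIT | p4:escaped
Exit steps: [2, 3, 4, 5, 2]
First to escape: p0 at step 2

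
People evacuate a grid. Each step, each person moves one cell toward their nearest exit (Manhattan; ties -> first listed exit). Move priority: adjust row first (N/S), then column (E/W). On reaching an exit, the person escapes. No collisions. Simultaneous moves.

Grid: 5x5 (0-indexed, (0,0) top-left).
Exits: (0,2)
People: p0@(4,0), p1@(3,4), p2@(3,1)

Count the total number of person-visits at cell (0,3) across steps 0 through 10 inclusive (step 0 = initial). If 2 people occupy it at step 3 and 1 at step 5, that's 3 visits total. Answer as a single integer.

Answer: 1

Derivation:
Step 0: p0@(4,0) p1@(3,4) p2@(3,1) -> at (0,3): 0 [-], cum=0
Step 1: p0@(3,0) p1@(2,4) p2@(2,1) -> at (0,3): 0 [-], cum=0
Step 2: p0@(2,0) p1@(1,4) p2@(1,1) -> at (0,3): 0 [-], cum=0
Step 3: p0@(1,0) p1@(0,4) p2@(0,1) -> at (0,3): 0 [-], cum=0
Step 4: p0@(0,0) p1@(0,3) p2@ESC -> at (0,3): 1 [p1], cum=1
Step 5: p0@(0,1) p1@ESC p2@ESC -> at (0,3): 0 [-], cum=1
Step 6: p0@ESC p1@ESC p2@ESC -> at (0,3): 0 [-], cum=1
Total visits = 1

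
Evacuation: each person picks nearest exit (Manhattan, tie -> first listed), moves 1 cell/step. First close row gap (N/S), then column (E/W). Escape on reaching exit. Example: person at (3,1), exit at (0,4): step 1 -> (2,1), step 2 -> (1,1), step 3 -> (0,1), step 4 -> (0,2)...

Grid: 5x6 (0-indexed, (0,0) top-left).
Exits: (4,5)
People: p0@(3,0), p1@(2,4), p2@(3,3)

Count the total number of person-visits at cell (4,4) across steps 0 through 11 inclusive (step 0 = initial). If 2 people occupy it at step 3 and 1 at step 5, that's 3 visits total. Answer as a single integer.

Step 0: p0@(3,0) p1@(2,4) p2@(3,3) -> at (4,4): 0 [-], cum=0
Step 1: p0@(4,0) p1@(3,4) p2@(4,3) -> at (4,4): 0 [-], cum=0
Step 2: p0@(4,1) p1@(4,4) p2@(4,4) -> at (4,4): 2 [p1,p2], cum=2
Step 3: p0@(4,2) p1@ESC p2@ESC -> at (4,4): 0 [-], cum=2
Step 4: p0@(4,3) p1@ESC p2@ESC -> at (4,4): 0 [-], cum=2
Step 5: p0@(4,4) p1@ESC p2@ESC -> at (4,4): 1 [p0], cum=3
Step 6: p0@ESC p1@ESC p2@ESC -> at (4,4): 0 [-], cum=3
Total visits = 3

Answer: 3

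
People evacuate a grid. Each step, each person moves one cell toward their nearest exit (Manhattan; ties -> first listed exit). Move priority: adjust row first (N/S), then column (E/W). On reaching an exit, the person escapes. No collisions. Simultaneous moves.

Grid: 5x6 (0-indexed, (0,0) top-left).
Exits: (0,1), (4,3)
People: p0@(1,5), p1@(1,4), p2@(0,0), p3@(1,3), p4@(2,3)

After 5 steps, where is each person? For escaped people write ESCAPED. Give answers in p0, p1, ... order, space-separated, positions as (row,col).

Step 1: p0:(1,5)->(0,5) | p1:(1,4)->(0,4) | p2:(0,0)->(0,1)->EXIT | p3:(1,3)->(0,3) | p4:(2,3)->(3,3)
Step 2: p0:(0,5)->(0,4) | p1:(0,4)->(0,3) | p2:escaped | p3:(0,3)->(0,2) | p4:(3,3)->(4,3)->EXIT
Step 3: p0:(0,4)->(0,3) | p1:(0,3)->(0,2) | p2:escaped | p3:(0,2)->(0,1)->EXIT | p4:escaped
Step 4: p0:(0,3)->(0,2) | p1:(0,2)->(0,1)->EXIT | p2:escaped | p3:escaped | p4:escaped
Step 5: p0:(0,2)->(0,1)->EXIT | p1:escaped | p2:escaped | p3:escaped | p4:escaped

ESCAPED ESCAPED ESCAPED ESCAPED ESCAPED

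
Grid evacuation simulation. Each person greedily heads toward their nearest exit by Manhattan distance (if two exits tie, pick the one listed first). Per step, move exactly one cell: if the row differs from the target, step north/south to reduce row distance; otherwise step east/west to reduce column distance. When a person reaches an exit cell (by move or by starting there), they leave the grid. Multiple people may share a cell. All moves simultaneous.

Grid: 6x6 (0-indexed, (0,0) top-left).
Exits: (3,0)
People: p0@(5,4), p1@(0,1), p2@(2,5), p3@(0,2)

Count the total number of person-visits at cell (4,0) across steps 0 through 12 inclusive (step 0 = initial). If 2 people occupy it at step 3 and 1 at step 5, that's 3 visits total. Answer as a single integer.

Step 0: p0@(5,4) p1@(0,1) p2@(2,5) p3@(0,2) -> at (4,0): 0 [-], cum=0
Step 1: p0@(4,4) p1@(1,1) p2@(3,5) p3@(1,2) -> at (4,0): 0 [-], cum=0
Step 2: p0@(3,4) p1@(2,1) p2@(3,4) p3@(2,2) -> at (4,0): 0 [-], cum=0
Step 3: p0@(3,3) p1@(3,1) p2@(3,3) p3@(3,2) -> at (4,0): 0 [-], cum=0
Step 4: p0@(3,2) p1@ESC p2@(3,2) p3@(3,1) -> at (4,0): 0 [-], cum=0
Step 5: p0@(3,1) p1@ESC p2@(3,1) p3@ESC -> at (4,0): 0 [-], cum=0
Step 6: p0@ESC p1@ESC p2@ESC p3@ESC -> at (4,0): 0 [-], cum=0
Total visits = 0

Answer: 0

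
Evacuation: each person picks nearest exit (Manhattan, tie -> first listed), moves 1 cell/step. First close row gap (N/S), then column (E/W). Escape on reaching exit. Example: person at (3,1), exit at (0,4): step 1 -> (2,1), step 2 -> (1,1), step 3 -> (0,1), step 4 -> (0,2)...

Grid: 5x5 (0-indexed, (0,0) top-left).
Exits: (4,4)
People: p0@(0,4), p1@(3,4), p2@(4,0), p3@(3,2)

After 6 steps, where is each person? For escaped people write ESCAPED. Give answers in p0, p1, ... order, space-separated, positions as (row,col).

Step 1: p0:(0,4)->(1,4) | p1:(3,4)->(4,4)->EXIT | p2:(4,0)->(4,1) | p3:(3,2)->(4,2)
Step 2: p0:(1,4)->(2,4) | p1:escaped | p2:(4,1)->(4,2) | p3:(4,2)->(4,3)
Step 3: p0:(2,4)->(3,4) | p1:escaped | p2:(4,2)->(4,3) | p3:(4,3)->(4,4)->EXIT
Step 4: p0:(3,4)->(4,4)->EXIT | p1:escaped | p2:(4,3)->(4,4)->EXIT | p3:escaped

ESCAPED ESCAPED ESCAPED ESCAPED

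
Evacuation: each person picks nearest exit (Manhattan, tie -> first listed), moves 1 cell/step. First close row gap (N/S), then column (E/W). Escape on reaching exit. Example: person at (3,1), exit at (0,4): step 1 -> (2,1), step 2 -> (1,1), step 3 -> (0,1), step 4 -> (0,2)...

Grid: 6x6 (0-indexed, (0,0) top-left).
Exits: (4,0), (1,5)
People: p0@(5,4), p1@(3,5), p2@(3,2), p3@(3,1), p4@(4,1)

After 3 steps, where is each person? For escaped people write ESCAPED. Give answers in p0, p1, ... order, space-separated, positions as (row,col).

Step 1: p0:(5,4)->(4,4) | p1:(3,5)->(2,5) | p2:(3,2)->(4,2) | p3:(3,1)->(4,1) | p4:(4,1)->(4,0)->EXIT
Step 2: p0:(4,4)->(4,3) | p1:(2,5)->(1,5)->EXIT | p2:(4,2)->(4,1) | p3:(4,1)->(4,0)->EXIT | p4:escaped
Step 3: p0:(4,3)->(4,2) | p1:escaped | p2:(4,1)->(4,0)->EXIT | p3:escaped | p4:escaped

(4,2) ESCAPED ESCAPED ESCAPED ESCAPED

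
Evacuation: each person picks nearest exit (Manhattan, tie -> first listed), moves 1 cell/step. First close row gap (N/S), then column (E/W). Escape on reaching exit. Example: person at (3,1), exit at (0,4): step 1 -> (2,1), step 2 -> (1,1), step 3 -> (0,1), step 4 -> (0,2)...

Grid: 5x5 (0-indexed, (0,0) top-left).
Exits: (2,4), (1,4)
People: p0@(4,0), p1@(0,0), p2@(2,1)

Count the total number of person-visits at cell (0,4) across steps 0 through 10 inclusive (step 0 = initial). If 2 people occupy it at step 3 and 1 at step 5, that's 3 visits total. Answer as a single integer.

Step 0: p0@(4,0) p1@(0,0) p2@(2,1) -> at (0,4): 0 [-], cum=0
Step 1: p0@(3,0) p1@(1,0) p2@(2,2) -> at (0,4): 0 [-], cum=0
Step 2: p0@(2,0) p1@(1,1) p2@(2,3) -> at (0,4): 0 [-], cum=0
Step 3: p0@(2,1) p1@(1,2) p2@ESC -> at (0,4): 0 [-], cum=0
Step 4: p0@(2,2) p1@(1,3) p2@ESC -> at (0,4): 0 [-], cum=0
Step 5: p0@(2,3) p1@ESC p2@ESC -> at (0,4): 0 [-], cum=0
Step 6: p0@ESC p1@ESC p2@ESC -> at (0,4): 0 [-], cum=0
Total visits = 0

Answer: 0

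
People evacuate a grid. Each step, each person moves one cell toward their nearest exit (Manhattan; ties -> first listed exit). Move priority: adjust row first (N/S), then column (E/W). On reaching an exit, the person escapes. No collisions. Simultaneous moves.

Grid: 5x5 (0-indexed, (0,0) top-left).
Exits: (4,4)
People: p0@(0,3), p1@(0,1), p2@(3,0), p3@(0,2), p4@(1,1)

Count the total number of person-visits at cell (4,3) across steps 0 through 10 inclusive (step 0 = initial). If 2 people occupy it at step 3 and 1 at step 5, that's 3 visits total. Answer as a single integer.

Answer: 5

Derivation:
Step 0: p0@(0,3) p1@(0,1) p2@(3,0) p3@(0,2) p4@(1,1) -> at (4,3): 0 [-], cum=0
Step 1: p0@(1,3) p1@(1,1) p2@(4,0) p3@(1,2) p4@(2,1) -> at (4,3): 0 [-], cum=0
Step 2: p0@(2,3) p1@(2,1) p2@(4,1) p3@(2,2) p4@(3,1) -> at (4,3): 0 [-], cum=0
Step 3: p0@(3,3) p1@(3,1) p2@(4,2) p3@(3,2) p4@(4,1) -> at (4,3): 0 [-], cum=0
Step 4: p0@(4,3) p1@(4,1) p2@(4,3) p3@(4,2) p4@(4,2) -> at (4,3): 2 [p0,p2], cum=2
Step 5: p0@ESC p1@(4,2) p2@ESC p3@(4,3) p4@(4,3) -> at (4,3): 2 [p3,p4], cum=4
Step 6: p0@ESC p1@(4,3) p2@ESC p3@ESC p4@ESC -> at (4,3): 1 [p1], cum=5
Step 7: p0@ESC p1@ESC p2@ESC p3@ESC p4@ESC -> at (4,3): 0 [-], cum=5
Total visits = 5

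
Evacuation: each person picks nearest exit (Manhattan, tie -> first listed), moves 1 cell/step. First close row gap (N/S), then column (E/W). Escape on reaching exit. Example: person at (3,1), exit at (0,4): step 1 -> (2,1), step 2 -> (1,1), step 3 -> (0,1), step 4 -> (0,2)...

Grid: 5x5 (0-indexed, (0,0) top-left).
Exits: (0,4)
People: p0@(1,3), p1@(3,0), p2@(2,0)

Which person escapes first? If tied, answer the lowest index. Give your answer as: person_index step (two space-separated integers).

Step 1: p0:(1,3)->(0,3) | p1:(3,0)->(2,0) | p2:(2,0)->(1,0)
Step 2: p0:(0,3)->(0,4)->EXIT | p1:(2,0)->(1,0) | p2:(1,0)->(0,0)
Step 3: p0:escaped | p1:(1,0)->(0,0) | p2:(0,0)->(0,1)
Step 4: p0:escaped | p1:(0,0)->(0,1) | p2:(0,1)->(0,2)
Step 5: p0:escaped | p1:(0,1)->(0,2) | p2:(0,2)->(0,3)
Step 6: p0:escaped | p1:(0,2)->(0,3) | p2:(0,3)->(0,4)->EXIT
Step 7: p0:escaped | p1:(0,3)->(0,4)->EXIT | p2:escaped
Exit steps: [2, 7, 6]
First to escape: p0 at step 2

Answer: 0 2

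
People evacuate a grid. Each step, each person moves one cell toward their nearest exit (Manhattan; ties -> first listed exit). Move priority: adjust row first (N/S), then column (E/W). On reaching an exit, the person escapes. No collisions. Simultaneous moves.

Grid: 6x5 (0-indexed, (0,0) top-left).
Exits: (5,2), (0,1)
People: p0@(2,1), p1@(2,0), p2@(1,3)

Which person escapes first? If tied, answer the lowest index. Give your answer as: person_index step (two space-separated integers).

Step 1: p0:(2,1)->(1,1) | p1:(2,0)->(1,0) | p2:(1,3)->(0,3)
Step 2: p0:(1,1)->(0,1)->EXIT | p1:(1,0)->(0,0) | p2:(0,3)->(0,2)
Step 3: p0:escaped | p1:(0,0)->(0,1)->EXIT | p2:(0,2)->(0,1)->EXIT
Exit steps: [2, 3, 3]
First to escape: p0 at step 2

Answer: 0 2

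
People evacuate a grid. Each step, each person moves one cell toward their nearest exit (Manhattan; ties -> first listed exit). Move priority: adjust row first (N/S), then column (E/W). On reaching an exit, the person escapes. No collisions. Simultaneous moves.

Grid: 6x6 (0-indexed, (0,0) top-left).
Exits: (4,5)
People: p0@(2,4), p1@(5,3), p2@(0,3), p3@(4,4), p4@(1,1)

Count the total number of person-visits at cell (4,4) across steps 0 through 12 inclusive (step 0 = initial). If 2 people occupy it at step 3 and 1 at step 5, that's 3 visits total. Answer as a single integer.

Answer: 5

Derivation:
Step 0: p0@(2,4) p1@(5,3) p2@(0,3) p3@(4,4) p4@(1,1) -> at (4,4): 1 [p3], cum=1
Step 1: p0@(3,4) p1@(4,3) p2@(1,3) p3@ESC p4@(2,1) -> at (4,4): 0 [-], cum=1
Step 2: p0@(4,4) p1@(4,4) p2@(2,3) p3@ESC p4@(3,1) -> at (4,4): 2 [p0,p1], cum=3
Step 3: p0@ESC p1@ESC p2@(3,3) p3@ESC p4@(4,1) -> at (4,4): 0 [-], cum=3
Step 4: p0@ESC p1@ESC p2@(4,3) p3@ESC p4@(4,2) -> at (4,4): 0 [-], cum=3
Step 5: p0@ESC p1@ESC p2@(4,4) p3@ESC p4@(4,3) -> at (4,4): 1 [p2], cum=4
Step 6: p0@ESC p1@ESC p2@ESC p3@ESC p4@(4,4) -> at (4,4): 1 [p4], cum=5
Step 7: p0@ESC p1@ESC p2@ESC p3@ESC p4@ESC -> at (4,4): 0 [-], cum=5
Total visits = 5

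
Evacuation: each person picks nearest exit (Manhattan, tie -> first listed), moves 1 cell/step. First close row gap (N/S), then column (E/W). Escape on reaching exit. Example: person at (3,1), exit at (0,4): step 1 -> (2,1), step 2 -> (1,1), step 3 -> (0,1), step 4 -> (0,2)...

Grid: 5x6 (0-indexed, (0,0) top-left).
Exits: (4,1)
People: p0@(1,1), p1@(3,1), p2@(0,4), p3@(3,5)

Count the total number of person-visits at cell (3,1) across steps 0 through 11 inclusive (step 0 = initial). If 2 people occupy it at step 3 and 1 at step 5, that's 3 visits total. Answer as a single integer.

Answer: 2

Derivation:
Step 0: p0@(1,1) p1@(3,1) p2@(0,4) p3@(3,5) -> at (3,1): 1 [p1], cum=1
Step 1: p0@(2,1) p1@ESC p2@(1,4) p3@(4,5) -> at (3,1): 0 [-], cum=1
Step 2: p0@(3,1) p1@ESC p2@(2,4) p3@(4,4) -> at (3,1): 1 [p0], cum=2
Step 3: p0@ESC p1@ESC p2@(3,4) p3@(4,3) -> at (3,1): 0 [-], cum=2
Step 4: p0@ESC p1@ESC p2@(4,4) p3@(4,2) -> at (3,1): 0 [-], cum=2
Step 5: p0@ESC p1@ESC p2@(4,3) p3@ESC -> at (3,1): 0 [-], cum=2
Step 6: p0@ESC p1@ESC p2@(4,2) p3@ESC -> at (3,1): 0 [-], cum=2
Step 7: p0@ESC p1@ESC p2@ESC p3@ESC -> at (3,1): 0 [-], cum=2
Total visits = 2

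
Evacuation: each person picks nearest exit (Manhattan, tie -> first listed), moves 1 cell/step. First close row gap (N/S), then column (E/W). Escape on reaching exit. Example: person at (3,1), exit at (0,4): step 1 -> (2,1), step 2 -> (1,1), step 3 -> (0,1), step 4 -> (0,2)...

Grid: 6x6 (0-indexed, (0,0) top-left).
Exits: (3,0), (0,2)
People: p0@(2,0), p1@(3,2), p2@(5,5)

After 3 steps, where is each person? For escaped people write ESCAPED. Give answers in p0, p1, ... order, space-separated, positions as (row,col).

Step 1: p0:(2,0)->(3,0)->EXIT | p1:(3,2)->(3,1) | p2:(5,5)->(4,5)
Step 2: p0:escaped | p1:(3,1)->(3,0)->EXIT | p2:(4,5)->(3,5)
Step 3: p0:escaped | p1:escaped | p2:(3,5)->(3,4)

ESCAPED ESCAPED (3,4)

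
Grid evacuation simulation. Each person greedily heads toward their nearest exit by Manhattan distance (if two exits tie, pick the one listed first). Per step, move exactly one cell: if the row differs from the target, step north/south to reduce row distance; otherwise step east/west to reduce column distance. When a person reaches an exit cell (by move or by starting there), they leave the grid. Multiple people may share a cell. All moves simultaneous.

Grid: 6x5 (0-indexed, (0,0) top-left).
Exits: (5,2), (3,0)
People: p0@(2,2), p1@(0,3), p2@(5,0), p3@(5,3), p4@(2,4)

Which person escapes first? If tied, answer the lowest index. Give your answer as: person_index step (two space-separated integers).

Step 1: p0:(2,2)->(3,2) | p1:(0,3)->(1,3) | p2:(5,0)->(5,1) | p3:(5,3)->(5,2)->EXIT | p4:(2,4)->(3,4)
Step 2: p0:(3,2)->(4,2) | p1:(1,3)->(2,3) | p2:(5,1)->(5,2)->EXIT | p3:escaped | p4:(3,4)->(4,4)
Step 3: p0:(4,2)->(5,2)->EXIT | p1:(2,3)->(3,3) | p2:escaped | p3:escaped | p4:(4,4)->(5,4)
Step 4: p0:escaped | p1:(3,3)->(4,3) | p2:escaped | p3:escaped | p4:(5,4)->(5,3)
Step 5: p0:escaped | p1:(4,3)->(5,3) | p2:escaped | p3:escaped | p4:(5,3)->(5,2)->EXIT
Step 6: p0:escaped | p1:(5,3)->(5,2)->EXIT | p2:escaped | p3:escaped | p4:escaped
Exit steps: [3, 6, 2, 1, 5]
First to escape: p3 at step 1

Answer: 3 1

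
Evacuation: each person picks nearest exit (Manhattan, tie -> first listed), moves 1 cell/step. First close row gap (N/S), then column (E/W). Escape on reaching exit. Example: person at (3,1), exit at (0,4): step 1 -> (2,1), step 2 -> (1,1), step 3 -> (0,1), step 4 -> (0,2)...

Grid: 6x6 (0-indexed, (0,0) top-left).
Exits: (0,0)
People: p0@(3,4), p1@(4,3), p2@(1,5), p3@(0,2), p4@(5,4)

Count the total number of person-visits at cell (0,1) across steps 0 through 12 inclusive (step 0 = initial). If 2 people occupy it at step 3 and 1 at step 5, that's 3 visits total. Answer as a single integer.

Answer: 5

Derivation:
Step 0: p0@(3,4) p1@(4,3) p2@(1,5) p3@(0,2) p4@(5,4) -> at (0,1): 0 [-], cum=0
Step 1: p0@(2,4) p1@(3,3) p2@(0,5) p3@(0,1) p4@(4,4) -> at (0,1): 1 [p3], cum=1
Step 2: p0@(1,4) p1@(2,3) p2@(0,4) p3@ESC p4@(3,4) -> at (0,1): 0 [-], cum=1
Step 3: p0@(0,4) p1@(1,3) p2@(0,3) p3@ESC p4@(2,4) -> at (0,1): 0 [-], cum=1
Step 4: p0@(0,3) p1@(0,3) p2@(0,2) p3@ESC p4@(1,4) -> at (0,1): 0 [-], cum=1
Step 5: p0@(0,2) p1@(0,2) p2@(0,1) p3@ESC p4@(0,4) -> at (0,1): 1 [p2], cum=2
Step 6: p0@(0,1) p1@(0,1) p2@ESC p3@ESC p4@(0,3) -> at (0,1): 2 [p0,p1], cum=4
Step 7: p0@ESC p1@ESC p2@ESC p3@ESC p4@(0,2) -> at (0,1): 0 [-], cum=4
Step 8: p0@ESC p1@ESC p2@ESC p3@ESC p4@(0,1) -> at (0,1): 1 [p4], cum=5
Step 9: p0@ESC p1@ESC p2@ESC p3@ESC p4@ESC -> at (0,1): 0 [-], cum=5
Total visits = 5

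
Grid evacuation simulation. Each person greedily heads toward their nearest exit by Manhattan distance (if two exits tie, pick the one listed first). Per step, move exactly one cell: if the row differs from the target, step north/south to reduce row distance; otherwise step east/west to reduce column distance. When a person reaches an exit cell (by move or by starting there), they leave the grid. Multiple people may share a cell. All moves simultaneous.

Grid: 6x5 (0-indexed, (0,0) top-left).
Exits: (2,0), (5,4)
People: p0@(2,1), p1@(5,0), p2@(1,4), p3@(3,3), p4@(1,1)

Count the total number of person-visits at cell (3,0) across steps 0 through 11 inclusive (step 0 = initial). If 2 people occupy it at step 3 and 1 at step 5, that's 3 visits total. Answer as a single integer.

Step 0: p0@(2,1) p1@(5,0) p2@(1,4) p3@(3,3) p4@(1,1) -> at (3,0): 0 [-], cum=0
Step 1: p0@ESC p1@(4,0) p2@(2,4) p3@(4,3) p4@(2,1) -> at (3,0): 0 [-], cum=0
Step 2: p0@ESC p1@(3,0) p2@(3,4) p3@(5,3) p4@ESC -> at (3,0): 1 [p1], cum=1
Step 3: p0@ESC p1@ESC p2@(4,4) p3@ESC p4@ESC -> at (3,0): 0 [-], cum=1
Step 4: p0@ESC p1@ESC p2@ESC p3@ESC p4@ESC -> at (3,0): 0 [-], cum=1
Total visits = 1

Answer: 1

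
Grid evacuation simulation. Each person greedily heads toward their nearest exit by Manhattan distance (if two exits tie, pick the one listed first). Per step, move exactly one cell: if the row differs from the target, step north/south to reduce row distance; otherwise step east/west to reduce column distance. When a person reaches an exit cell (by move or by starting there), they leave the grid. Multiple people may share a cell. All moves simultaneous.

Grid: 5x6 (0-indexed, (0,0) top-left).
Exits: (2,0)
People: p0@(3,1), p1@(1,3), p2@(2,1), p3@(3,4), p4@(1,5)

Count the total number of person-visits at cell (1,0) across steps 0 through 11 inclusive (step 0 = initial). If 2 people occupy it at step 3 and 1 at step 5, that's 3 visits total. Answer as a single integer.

Step 0: p0@(3,1) p1@(1,3) p2@(2,1) p3@(3,4) p4@(1,5) -> at (1,0): 0 [-], cum=0
Step 1: p0@(2,1) p1@(2,3) p2@ESC p3@(2,4) p4@(2,5) -> at (1,0): 0 [-], cum=0
Step 2: p0@ESC p1@(2,2) p2@ESC p3@(2,3) p4@(2,4) -> at (1,0): 0 [-], cum=0
Step 3: p0@ESC p1@(2,1) p2@ESC p3@(2,2) p4@(2,3) -> at (1,0): 0 [-], cum=0
Step 4: p0@ESC p1@ESC p2@ESC p3@(2,1) p4@(2,2) -> at (1,0): 0 [-], cum=0
Step 5: p0@ESC p1@ESC p2@ESC p3@ESC p4@(2,1) -> at (1,0): 0 [-], cum=0
Step 6: p0@ESC p1@ESC p2@ESC p3@ESC p4@ESC -> at (1,0): 0 [-], cum=0
Total visits = 0

Answer: 0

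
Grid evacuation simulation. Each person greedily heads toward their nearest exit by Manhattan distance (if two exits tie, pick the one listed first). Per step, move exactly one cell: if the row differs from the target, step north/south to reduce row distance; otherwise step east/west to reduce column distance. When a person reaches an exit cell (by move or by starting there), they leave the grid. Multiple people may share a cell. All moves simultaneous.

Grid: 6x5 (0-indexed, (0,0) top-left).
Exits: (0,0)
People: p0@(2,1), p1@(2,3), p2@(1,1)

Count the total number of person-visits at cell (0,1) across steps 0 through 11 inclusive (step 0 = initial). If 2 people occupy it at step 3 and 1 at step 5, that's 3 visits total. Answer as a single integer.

Step 0: p0@(2,1) p1@(2,3) p2@(1,1) -> at (0,1): 0 [-], cum=0
Step 1: p0@(1,1) p1@(1,3) p2@(0,1) -> at (0,1): 1 [p2], cum=1
Step 2: p0@(0,1) p1@(0,3) p2@ESC -> at (0,1): 1 [p0], cum=2
Step 3: p0@ESC p1@(0,2) p2@ESC -> at (0,1): 0 [-], cum=2
Step 4: p0@ESC p1@(0,1) p2@ESC -> at (0,1): 1 [p1], cum=3
Step 5: p0@ESC p1@ESC p2@ESC -> at (0,1): 0 [-], cum=3
Total visits = 3

Answer: 3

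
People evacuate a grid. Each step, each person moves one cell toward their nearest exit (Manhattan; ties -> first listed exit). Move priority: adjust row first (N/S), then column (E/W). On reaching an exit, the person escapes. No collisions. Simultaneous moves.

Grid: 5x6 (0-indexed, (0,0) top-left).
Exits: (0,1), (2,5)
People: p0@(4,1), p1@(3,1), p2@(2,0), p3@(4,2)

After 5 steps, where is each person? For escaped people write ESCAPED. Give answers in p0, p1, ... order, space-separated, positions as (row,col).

Step 1: p0:(4,1)->(3,1) | p1:(3,1)->(2,1) | p2:(2,0)->(1,0) | p3:(4,2)->(3,2)
Step 2: p0:(3,1)->(2,1) | p1:(2,1)->(1,1) | p2:(1,0)->(0,0) | p3:(3,2)->(2,2)
Step 3: p0:(2,1)->(1,1) | p1:(1,1)->(0,1)->EXIT | p2:(0,0)->(0,1)->EXIT | p3:(2,2)->(1,2)
Step 4: p0:(1,1)->(0,1)->EXIT | p1:escaped | p2:escaped | p3:(1,2)->(0,2)
Step 5: p0:escaped | p1:escaped | p2:escaped | p3:(0,2)->(0,1)->EXIT

ESCAPED ESCAPED ESCAPED ESCAPED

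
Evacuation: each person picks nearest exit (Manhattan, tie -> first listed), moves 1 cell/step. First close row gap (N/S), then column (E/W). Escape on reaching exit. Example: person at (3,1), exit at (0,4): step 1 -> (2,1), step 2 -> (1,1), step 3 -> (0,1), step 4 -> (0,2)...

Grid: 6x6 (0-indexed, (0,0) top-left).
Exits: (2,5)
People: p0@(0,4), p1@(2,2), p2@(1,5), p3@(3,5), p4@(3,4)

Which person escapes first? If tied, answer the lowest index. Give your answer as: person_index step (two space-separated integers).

Answer: 2 1

Derivation:
Step 1: p0:(0,4)->(1,4) | p1:(2,2)->(2,3) | p2:(1,5)->(2,5)->EXIT | p3:(3,5)->(2,5)->EXIT | p4:(3,4)->(2,4)
Step 2: p0:(1,4)->(2,4) | p1:(2,3)->(2,4) | p2:escaped | p3:escaped | p4:(2,4)->(2,5)->EXIT
Step 3: p0:(2,4)->(2,5)->EXIT | p1:(2,4)->(2,5)->EXIT | p2:escaped | p3:escaped | p4:escaped
Exit steps: [3, 3, 1, 1, 2]
First to escape: p2 at step 1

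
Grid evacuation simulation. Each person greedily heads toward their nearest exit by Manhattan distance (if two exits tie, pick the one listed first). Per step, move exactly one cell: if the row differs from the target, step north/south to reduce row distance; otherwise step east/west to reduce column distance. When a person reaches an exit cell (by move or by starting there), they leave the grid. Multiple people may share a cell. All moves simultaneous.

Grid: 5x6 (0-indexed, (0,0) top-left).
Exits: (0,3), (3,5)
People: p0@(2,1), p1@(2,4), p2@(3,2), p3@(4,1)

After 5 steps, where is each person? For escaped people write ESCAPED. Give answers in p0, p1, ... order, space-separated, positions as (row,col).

Step 1: p0:(2,1)->(1,1) | p1:(2,4)->(3,4) | p2:(3,2)->(3,3) | p3:(4,1)->(3,1)
Step 2: p0:(1,1)->(0,1) | p1:(3,4)->(3,5)->EXIT | p2:(3,3)->(3,4) | p3:(3,1)->(3,2)
Step 3: p0:(0,1)->(0,2) | p1:escaped | p2:(3,4)->(3,5)->EXIT | p3:(3,2)->(3,3)
Step 4: p0:(0,2)->(0,3)->EXIT | p1:escaped | p2:escaped | p3:(3,3)->(3,4)
Step 5: p0:escaped | p1:escaped | p2:escaped | p3:(3,4)->(3,5)->EXIT

ESCAPED ESCAPED ESCAPED ESCAPED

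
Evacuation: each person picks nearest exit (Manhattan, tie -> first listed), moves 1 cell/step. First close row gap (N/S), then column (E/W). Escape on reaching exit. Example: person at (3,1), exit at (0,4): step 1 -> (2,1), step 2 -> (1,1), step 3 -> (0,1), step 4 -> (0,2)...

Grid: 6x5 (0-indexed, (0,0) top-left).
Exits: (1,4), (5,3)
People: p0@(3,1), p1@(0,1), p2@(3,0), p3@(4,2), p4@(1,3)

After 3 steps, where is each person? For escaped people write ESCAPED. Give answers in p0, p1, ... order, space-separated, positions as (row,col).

Step 1: p0:(3,1)->(4,1) | p1:(0,1)->(1,1) | p2:(3,0)->(4,0) | p3:(4,2)->(5,2) | p4:(1,3)->(1,4)->EXIT
Step 2: p0:(4,1)->(5,1) | p1:(1,1)->(1,2) | p2:(4,0)->(5,0) | p3:(5,2)->(5,3)->EXIT | p4:escaped
Step 3: p0:(5,1)->(5,2) | p1:(1,2)->(1,3) | p2:(5,0)->(5,1) | p3:escaped | p4:escaped

(5,2) (1,3) (5,1) ESCAPED ESCAPED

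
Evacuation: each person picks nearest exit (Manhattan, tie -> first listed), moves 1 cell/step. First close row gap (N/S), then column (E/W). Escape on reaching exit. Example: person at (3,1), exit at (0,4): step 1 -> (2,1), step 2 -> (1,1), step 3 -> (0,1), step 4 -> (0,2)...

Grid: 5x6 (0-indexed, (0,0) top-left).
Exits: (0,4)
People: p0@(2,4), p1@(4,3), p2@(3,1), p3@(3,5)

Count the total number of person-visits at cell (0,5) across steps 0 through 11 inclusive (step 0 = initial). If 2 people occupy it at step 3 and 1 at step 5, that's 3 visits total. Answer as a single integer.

Answer: 1

Derivation:
Step 0: p0@(2,4) p1@(4,3) p2@(3,1) p3@(3,5) -> at (0,5): 0 [-], cum=0
Step 1: p0@(1,4) p1@(3,3) p2@(2,1) p3@(2,5) -> at (0,5): 0 [-], cum=0
Step 2: p0@ESC p1@(2,3) p2@(1,1) p3@(1,5) -> at (0,5): 0 [-], cum=0
Step 3: p0@ESC p1@(1,3) p2@(0,1) p3@(0,5) -> at (0,5): 1 [p3], cum=1
Step 4: p0@ESC p1@(0,3) p2@(0,2) p3@ESC -> at (0,5): 0 [-], cum=1
Step 5: p0@ESC p1@ESC p2@(0,3) p3@ESC -> at (0,5): 0 [-], cum=1
Step 6: p0@ESC p1@ESC p2@ESC p3@ESC -> at (0,5): 0 [-], cum=1
Total visits = 1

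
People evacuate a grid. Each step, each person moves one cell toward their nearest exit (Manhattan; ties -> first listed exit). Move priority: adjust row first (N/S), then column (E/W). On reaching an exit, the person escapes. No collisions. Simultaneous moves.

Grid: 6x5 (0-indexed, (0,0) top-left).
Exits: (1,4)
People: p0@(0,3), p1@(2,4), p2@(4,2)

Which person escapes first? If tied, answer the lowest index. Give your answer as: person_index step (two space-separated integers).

Answer: 1 1

Derivation:
Step 1: p0:(0,3)->(1,3) | p1:(2,4)->(1,4)->EXIT | p2:(4,2)->(3,2)
Step 2: p0:(1,3)->(1,4)->EXIT | p1:escaped | p2:(3,2)->(2,2)
Step 3: p0:escaped | p1:escaped | p2:(2,2)->(1,2)
Step 4: p0:escaped | p1:escaped | p2:(1,2)->(1,3)
Step 5: p0:escaped | p1:escaped | p2:(1,3)->(1,4)->EXIT
Exit steps: [2, 1, 5]
First to escape: p1 at step 1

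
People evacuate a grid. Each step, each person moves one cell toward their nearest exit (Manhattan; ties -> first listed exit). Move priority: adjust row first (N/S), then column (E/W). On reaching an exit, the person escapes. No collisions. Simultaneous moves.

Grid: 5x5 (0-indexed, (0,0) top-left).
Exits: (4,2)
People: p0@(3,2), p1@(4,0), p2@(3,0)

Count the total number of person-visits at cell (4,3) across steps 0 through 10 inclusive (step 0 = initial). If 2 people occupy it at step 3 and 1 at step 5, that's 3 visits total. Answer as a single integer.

Step 0: p0@(3,2) p1@(4,0) p2@(3,0) -> at (4,3): 0 [-], cum=0
Step 1: p0@ESC p1@(4,1) p2@(4,0) -> at (4,3): 0 [-], cum=0
Step 2: p0@ESC p1@ESC p2@(4,1) -> at (4,3): 0 [-], cum=0
Step 3: p0@ESC p1@ESC p2@ESC -> at (4,3): 0 [-], cum=0
Total visits = 0

Answer: 0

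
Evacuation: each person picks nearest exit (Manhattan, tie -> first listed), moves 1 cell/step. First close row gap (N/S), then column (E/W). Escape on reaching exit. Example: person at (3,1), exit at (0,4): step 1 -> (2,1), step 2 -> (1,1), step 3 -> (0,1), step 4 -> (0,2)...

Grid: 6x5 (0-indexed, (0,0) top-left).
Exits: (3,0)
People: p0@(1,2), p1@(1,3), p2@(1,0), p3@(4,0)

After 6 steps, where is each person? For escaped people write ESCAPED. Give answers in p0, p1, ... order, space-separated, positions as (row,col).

Step 1: p0:(1,2)->(2,2) | p1:(1,3)->(2,3) | p2:(1,0)->(2,0) | p3:(4,0)->(3,0)->EXIT
Step 2: p0:(2,2)->(3,2) | p1:(2,3)->(3,3) | p2:(2,0)->(3,0)->EXIT | p3:escaped
Step 3: p0:(3,2)->(3,1) | p1:(3,3)->(3,2) | p2:escaped | p3:escaped
Step 4: p0:(3,1)->(3,0)->EXIT | p1:(3,2)->(3,1) | p2:escaped | p3:escaped
Step 5: p0:escaped | p1:(3,1)->(3,0)->EXIT | p2:escaped | p3:escaped

ESCAPED ESCAPED ESCAPED ESCAPED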